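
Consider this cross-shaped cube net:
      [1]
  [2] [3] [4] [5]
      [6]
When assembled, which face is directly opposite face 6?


Net: cross layout. Take square 3 as the base (bottom).
Fold the four squares in the horizontal row up around 3: 2 -> left, 4 -> right, 5 wraps to the top.
Fold 1 and 6 up from 3: 1 -> back, 6 -> front.
Opposite pairs are therefore: (1, 6), (2, 4), (3, 5).
Face 6 is opposite face 1.
face 1


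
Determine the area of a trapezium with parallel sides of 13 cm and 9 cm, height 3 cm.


Shape: trapezoid
Parallel sides a = 13 cm, b = 9 cm; Height h = 3 cm
Formula: A = (a + b) * h / 2
a + b = 13 + 9 = 22
A = 22 * 3 / 2
A = 66 / 2
A = 33
33 cm^2


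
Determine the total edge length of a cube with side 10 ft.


Shape: cube
Side s = 10 ft
A cube has 12 edges, all equal.
Formula: total edge length = 12 * s
Total = 12 * 10
Total = 120
120 ft


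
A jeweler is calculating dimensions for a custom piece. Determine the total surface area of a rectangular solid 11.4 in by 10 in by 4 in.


Shape: rectangular prism
l = 11.4 in, w = 10 in, h = 4 in
Formula: SA = 2(lw + lh + wh)
lw = 114, lh = 45.6, wh = 40
lw + lh + wh = 199.6
SA = 2 * 199.6
SA = 399.2
399.2 in^2


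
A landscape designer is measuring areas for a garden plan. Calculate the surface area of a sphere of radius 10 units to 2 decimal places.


Shape: sphere
Radius r = 10 units
Formula: SA = 4 * pi * r^2
r^2 = 100
SA = 4 * pi * 100
SA = 400 * pi
SA = 1256.64
1256.64 units^2


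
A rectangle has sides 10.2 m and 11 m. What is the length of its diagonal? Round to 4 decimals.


Shape: rectangle (diagonal via Pythagoras)
Sides: 10.2 m and 11 m
Formula: d = sqrt(l^2 + w^2)
l^2 = 104.04, w^2 = 121
l^2 + w^2 = 225.04
d = sqrt(225.04)
d = 15.0013
15.0013 m


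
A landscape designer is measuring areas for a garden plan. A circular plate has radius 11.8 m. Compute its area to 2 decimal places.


Shape: circle
Radius r = 11.8 m
Formula: A = pi * r^2
r^2 = 11.8^2 = 139.24
A = pi * 139.24
A = 437.44
437.44 m^2


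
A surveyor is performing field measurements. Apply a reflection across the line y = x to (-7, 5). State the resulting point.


Transformation: reflection
Original point: (-7, 5)
Rule for reflection over y = x: (x, y) -> (y, x)
Apply: (-7, 5) -> (5, -7)
(5, -7)


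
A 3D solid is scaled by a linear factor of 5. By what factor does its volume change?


Linear scale factor k = 5
Rule: under a linear scaling by k, volumes scale by k^3.
k^3 = 5 * 5 * 5
k^3 = 25 * 5
k^3 = 125
Volume scales by a factor of 125.
125 (dimensionless)


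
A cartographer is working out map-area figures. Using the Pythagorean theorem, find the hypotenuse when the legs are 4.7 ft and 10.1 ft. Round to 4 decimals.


Shape: right triangle
Legs a = 4.7 ft, b = 10.1 ft
Formula: c = sqrt(a^2 + b^2)
a^2 = 22.09, b^2 = 102.01
a^2 + b^2 = 124.1
c = sqrt(124.1)
c = 11.14
11.14 ft


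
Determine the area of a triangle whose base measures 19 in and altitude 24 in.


Shape: triangle
Base b = 19 in, Height h = 24 in
Formula: A = (1/2) * b * h
A = 0.5 * 19 * 24
A = 0.5 * 456
A = 228
228 in^2


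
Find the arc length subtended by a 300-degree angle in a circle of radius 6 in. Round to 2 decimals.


Shape: circular arc
Radius r = 6 in, Angle = 300 degrees
Formula: L = (angle/360) * 2 * pi * r
2 * pi * r = 12 * pi
L = (300/360) * 12 * pi
L = 10 * pi
L = 31.42
31.42 in


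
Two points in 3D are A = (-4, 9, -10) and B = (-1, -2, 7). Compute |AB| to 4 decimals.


3D distance between two points
P1 = (-4, 9, -10), P2 = (-1, -2, 7)
Formula: d = sqrt((x2-x1)^2 + (y2-y1)^2 + (z2-z1)^2)
dx = -1 - -4 = 3
dy = -2 - 9 = -11
dz = 7 - -10 = 17
dx^2 + dy^2 + dz^2 = 9 + 121 + 289 = 419
d = sqrt(419)
d = 20.4695
20.4695 units


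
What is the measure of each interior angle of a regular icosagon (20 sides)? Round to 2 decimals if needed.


Shape: regular icosagon (20 sides)
Formula: interior angle = (n - 2) * 180 / n
(n - 2) = 18
(n - 2) * 180 = 3240
angle = 3240 / 20
angle = 162
162 degrees


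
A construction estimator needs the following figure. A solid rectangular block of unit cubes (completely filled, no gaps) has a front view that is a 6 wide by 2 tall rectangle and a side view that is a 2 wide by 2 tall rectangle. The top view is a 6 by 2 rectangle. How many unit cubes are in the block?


Orthographic views of a solid rectangular block:
Front view 6 x 2 -> length = 6, height = 2
Side view 2 x 2 -> width = 2, height = 2 (consistent)
Top view 6 x 2 -> confirms length = 6, width = 2
The block is 6 x 2 x 2.
Total unit cubes = 6 * 2 * 2 = 24
24 unit cubes


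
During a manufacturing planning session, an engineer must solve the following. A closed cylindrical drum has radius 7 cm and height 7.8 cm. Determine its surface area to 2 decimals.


Shape: closed cylinder
Radius r = 7 cm, Height h = 7.8 cm
Formula: SA = 2*pi*r^2 + 2*pi*r*h = 2*pi*r*(r + h)
r + h = 14.8
2 * r * (r + h) = 2 * 7 * 14.8 = 207.2
SA = 207.2 * pi
SA = 650.94
650.94 cm^2


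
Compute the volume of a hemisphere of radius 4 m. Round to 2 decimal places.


Shape: hemisphere (half of a sphere)
Radius r = 4 m
Formula: V = (1/2) * (4/3) * pi * r^3 = (2/3) * pi * r^3
r^3 = 64
(2/3) * 64 = 42.666667
V = 42.666667 * pi
V = 134.04
134.04 m^3


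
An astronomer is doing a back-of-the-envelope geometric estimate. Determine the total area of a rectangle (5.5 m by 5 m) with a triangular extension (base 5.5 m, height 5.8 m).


Composite shape: rectangle + triangle
Rectangle area = 5.5 * 5 = 27.5
Triangle area = 0.5 * 5.5 * 5.8 = 15.95
Total = 27.5 + 15.95
Total = 43.45
43.45 m^2


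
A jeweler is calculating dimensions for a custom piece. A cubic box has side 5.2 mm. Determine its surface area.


Shape: cube
Side s = 5.2 mm
A cube has 6 square faces.
Formula: SA = 6 * s^2
s^2 = 27.04
SA = 6 * 27.04
SA = 162.24
162.24 mm^2


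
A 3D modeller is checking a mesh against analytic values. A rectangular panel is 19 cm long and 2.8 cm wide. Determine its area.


Shape: rectangle
Length l = 19 cm, Width w = 2.8 cm
Formula: A = l * w
A = 19 * 2.8
A = 53.2
53.2 cm^2


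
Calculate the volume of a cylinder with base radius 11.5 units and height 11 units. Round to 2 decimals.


Shape: cylinder
Radius r = 11.5 units, Height h = 11 units
Formula: V = pi * r^2 * h
r^2 = 132.25
V = pi * 132.25 * 11
V = 1454.75 * pi
V = 4570.23
4570.23 units^3


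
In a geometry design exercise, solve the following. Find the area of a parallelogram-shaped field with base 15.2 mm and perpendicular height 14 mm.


Shape: parallelogram
Base b = 15.2 mm, Height h = 14 mm
Formula: A = b * h
A = 15.2 * 14
A = 212.8
212.8 mm^2


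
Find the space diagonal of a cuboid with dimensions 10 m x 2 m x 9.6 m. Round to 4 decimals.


Shape: rectangular box (space diagonal)
l = 10 m, w = 2 m, h = 9.6 m
Visualize: the diagonal of the base, then a right triangle with that diagonal and the height.
Formula: d = sqrt(l^2 + w^2 + h^2)
l^2 + w^2 + h^2 = 100 + 4 + 92.16 = 196.16
d = sqrt(196.16)
d = 14.0057
14.0057 m


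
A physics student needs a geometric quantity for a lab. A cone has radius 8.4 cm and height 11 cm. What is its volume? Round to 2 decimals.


Shape: cone
Radius r = 8.4 cm, Height h = 11 cm
Formula: V = (1/3) * pi * r^2 * h
r^2 = 70.56
pi * r^2 * h = pi * 70.56 * 11 = 776.16 * pi
V = 776.16 * pi / 3
V = 812.79
812.79 cm^3


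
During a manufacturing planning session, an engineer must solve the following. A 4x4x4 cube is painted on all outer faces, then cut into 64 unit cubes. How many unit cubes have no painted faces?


Large cube: 4 x 4 x 4, cut into unit cubes.
n = 4, so n - 2 = 2
Unpainted cubes form the interior (n - 2)^3 block.
(n - 2)^3 = 2^3 = 8
8 unit cubes


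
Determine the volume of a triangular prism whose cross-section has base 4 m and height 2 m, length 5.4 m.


Shape: triangular prism
Triangle base = 4 m, triangle height = 2 m, prism length L = 5.4 m
Formula: V = (1/2 * b * h_tri) * L
Cross-section area = 0.5 * 4 * 2 = 4
V = 4 * 5.4
V = 21.6
21.6 m^3


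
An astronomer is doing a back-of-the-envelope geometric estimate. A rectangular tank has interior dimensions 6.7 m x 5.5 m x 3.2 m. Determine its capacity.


Shape: rectangular prism
l = 6.7 m, w = 5.5 m, h = 3.2 m
Formula: V = l * w * h
V = 6.7 * 5.5 * 3.2
V = 36.85 * 3.2
V = 117.92
117.92 m^3


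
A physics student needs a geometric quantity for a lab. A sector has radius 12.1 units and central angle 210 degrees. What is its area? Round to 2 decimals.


Shape: circular sector
Radius r = 12.1 units, Angle = 210 degrees
Formula: A = (angle/360) * pi * r^2
r^2 = 146.41
Fraction of circle = 210/360
A = (210/360) * pi * 146.41
A = 85.405833 * pi
A = 268.31
268.31 units^2


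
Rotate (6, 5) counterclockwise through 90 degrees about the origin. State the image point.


Transformation: rotation about the origin
Original point: (6, 5)
Rule for 90 deg counterclockwise: (x, y) -> (-y, x)
Apply: (6, 5) -> (-5, 6)
(-5, 6)


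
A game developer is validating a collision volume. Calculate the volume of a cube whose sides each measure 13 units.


Shape: cube
Side s = 13 units
Formula: V = s^3
V = 13 * 13 * 13
V = 169 * 13
V = 2197
2197 units^3


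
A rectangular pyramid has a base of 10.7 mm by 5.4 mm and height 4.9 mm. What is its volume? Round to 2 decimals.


Shape: rectangular pyramid
Base: 10.7 mm x 5.4 mm, Height h = 4.9 mm
Formula: V = (1/3) * base_area * h
base_area = 10.7 * 5.4 = 57.78
base_area * h = 57.78 * 4.9 = 283.122
V = 283.122 / 3
V = 94.37
94.37 mm^3


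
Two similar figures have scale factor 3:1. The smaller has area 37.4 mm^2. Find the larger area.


Linear scale factor k = 3
Original area = 37.4 mm^2
Rule: under a linear scaling by k, areas scale by k^2.
k^2 = 3^2 = 9
New area = 37.4 * 9
New area = 336.6
336.6 mm^2


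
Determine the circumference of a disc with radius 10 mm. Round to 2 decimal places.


Shape: circle
Radius r = 10 mm
Formula: C = 2 * pi * r
C = 2 * pi * 10
C = 20 * pi
C = 62.83
62.83 mm


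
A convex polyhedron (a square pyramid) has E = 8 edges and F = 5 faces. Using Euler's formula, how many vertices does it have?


Polyhedron: square pyramid
Euler's formula for convex polyhedra: V - E + F = 2
Given: E = 8 edges and F = 5 faces
Solve for V:
V = 2 + E - F = 2 + 8 - 5 = 5
5 vertices


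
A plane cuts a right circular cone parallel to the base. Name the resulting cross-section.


Solid: right circular cone
Cutting plane: parallel to the base
Visualize the intersection of the plane with the solid's surface.
The boundary of the cut region is a circle.
circle


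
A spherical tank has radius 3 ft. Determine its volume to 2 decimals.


Shape: sphere
Radius r = 3 ft
Formula: V = (4/3) * pi * r^3
r^3 = 27
(4/3) * 27 = 36
V = 36 * pi
V = 113.1
113.1 ft^3


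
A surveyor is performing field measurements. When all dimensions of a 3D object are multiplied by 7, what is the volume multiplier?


Linear scale factor k = 7
Rule: under a linear scaling by k, volumes scale by k^3.
k^3 = 7 * 7 * 7
k^3 = 49 * 7
k^3 = 343
Volume scales by a factor of 343.
343 (dimensionless)


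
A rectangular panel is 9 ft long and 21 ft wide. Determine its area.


Shape: rectangle
Length l = 9 ft, Width w = 21 ft
Formula: A = l * w
A = 9 * 21
A = 189
189 ft^2


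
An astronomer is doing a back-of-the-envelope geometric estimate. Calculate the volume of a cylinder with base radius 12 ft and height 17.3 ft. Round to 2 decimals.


Shape: cylinder
Radius r = 12 ft, Height h = 17.3 ft
Formula: V = pi * r^2 * h
r^2 = 144
V = pi * 144 * 17.3
V = 2491.2 * pi
V = 7826.34
7826.34 ft^3


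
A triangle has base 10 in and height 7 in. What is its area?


Shape: triangle
Base b = 10 in, Height h = 7 in
Formula: A = (1/2) * b * h
A = 0.5 * 10 * 7
A = 0.5 * 70
A = 35
35 in^2


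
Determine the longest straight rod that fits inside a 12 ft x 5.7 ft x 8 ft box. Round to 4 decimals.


Shape: rectangular box (space diagonal)
l = 12 ft, w = 5.7 ft, h = 8 ft
Visualize: the diagonal of the base, then a right triangle with that diagonal and the height.
Formula: d = sqrt(l^2 + w^2 + h^2)
l^2 + w^2 + h^2 = 144 + 32.49 + 64 = 240.49
d = sqrt(240.49)
d = 15.5077
15.5077 ft


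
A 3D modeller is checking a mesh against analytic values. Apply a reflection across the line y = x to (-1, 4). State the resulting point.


Transformation: reflection
Original point: (-1, 4)
Rule for reflection over y = x: (x, y) -> (y, x)
Apply: (-1, 4) -> (4, -1)
(4, -1)


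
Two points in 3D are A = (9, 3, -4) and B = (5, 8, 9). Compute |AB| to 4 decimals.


3D distance between two points
P1 = (9, 3, -4), P2 = (5, 8, 9)
Formula: d = sqrt((x2-x1)^2 + (y2-y1)^2 + (z2-z1)^2)
dx = 5 - 9 = -4
dy = 8 - 3 = 5
dz = 9 - -4 = 13
dx^2 + dy^2 + dz^2 = 16 + 25 + 169 = 210
d = sqrt(210)
d = 14.4914
14.4914 units


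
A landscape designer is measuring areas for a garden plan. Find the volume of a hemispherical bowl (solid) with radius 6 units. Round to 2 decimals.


Shape: hemisphere (half of a sphere)
Radius r = 6 units
Formula: V = (1/2) * (4/3) * pi * r^3 = (2/3) * pi * r^3
r^3 = 216
(2/3) * 216 = 144
V = 144 * pi
V = 452.39
452.39 units^3


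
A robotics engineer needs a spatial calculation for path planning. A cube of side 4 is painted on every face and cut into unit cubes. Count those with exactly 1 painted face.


Large cube: 4 x 4 x 4, cut into unit cubes.
n = 4, so n - 2 = 2
Cubes with 1 painted face lie in the interior of each face.
A cube has 6 faces; each contributes (n - 2)^2 = 4 such cubes.
Count = 6 * 4 = 24
24 unit cubes


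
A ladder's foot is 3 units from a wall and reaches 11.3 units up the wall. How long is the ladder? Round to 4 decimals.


Shape: right triangle
Legs a = 3 units, b = 11.3 units
Formula: c = sqrt(a^2 + b^2)
a^2 = 9, b^2 = 127.69
a^2 + b^2 = 136.69
c = sqrt(136.69)
c = 11.6914
11.6914 units


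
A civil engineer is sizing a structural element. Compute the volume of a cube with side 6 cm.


Shape: cube
Side s = 6 cm
Formula: V = s^3
V = 6 * 6 * 6
V = 36 * 6
V = 216
216 cm^3


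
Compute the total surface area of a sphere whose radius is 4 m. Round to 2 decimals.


Shape: sphere
Radius r = 4 m
Formula: SA = 4 * pi * r^2
r^2 = 16
SA = 4 * pi * 16
SA = 64 * pi
SA = 201.06
201.06 m^2


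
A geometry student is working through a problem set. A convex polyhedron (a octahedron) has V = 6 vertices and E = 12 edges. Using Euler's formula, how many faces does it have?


Polyhedron: octahedron
Euler's formula for convex polyhedra: V - E + F = 2
Given: V = 6 vertices and E = 12 edges
Solve for F:
F = 2 + E - V = 2 + 12 - 6 = 8
8 faces


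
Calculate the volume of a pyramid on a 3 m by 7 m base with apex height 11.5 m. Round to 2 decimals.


Shape: rectangular pyramid
Base: 3 m x 7 m, Height h = 11.5 m
Formula: V = (1/3) * base_area * h
base_area = 3 * 7 = 21
base_area * h = 21 * 11.5 = 241.5
V = 241.5 / 3
V = 80.5
80.5 m^3


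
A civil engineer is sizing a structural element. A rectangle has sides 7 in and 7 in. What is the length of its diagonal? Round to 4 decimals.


Shape: rectangle (diagonal via Pythagoras)
Sides: 7 in and 7 in
Formula: d = sqrt(l^2 + w^2)
l^2 = 49, w^2 = 49
l^2 + w^2 = 98
d = sqrt(98)
d = 9.8995
9.8995 in


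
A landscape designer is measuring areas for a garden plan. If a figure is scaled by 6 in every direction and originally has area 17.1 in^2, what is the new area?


Linear scale factor k = 6
Original area = 17.1 in^2
Rule: under a linear scaling by k, areas scale by k^2.
k^2 = 6^2 = 36
New area = 17.1 * 36
New area = 615.6
615.6 in^2


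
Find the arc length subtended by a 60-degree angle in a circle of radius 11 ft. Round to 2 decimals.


Shape: circular arc
Radius r = 11 ft, Angle = 60 degrees
Formula: L = (angle/360) * 2 * pi * r
2 * pi * r = 22 * pi
L = (60/360) * 22 * pi
L = 3.666667 * pi
L = 11.52
11.52 ft


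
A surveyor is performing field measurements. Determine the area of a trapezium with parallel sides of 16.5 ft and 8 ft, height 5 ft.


Shape: trapezoid
Parallel sides a = 16.5 ft, b = 8 ft; Height h = 5 ft
Formula: A = (a + b) * h / 2
a + b = 16.5 + 8 = 24.5
A = 24.5 * 5 / 2
A = 122.5 / 2
A = 61.25
61.25 ft^2


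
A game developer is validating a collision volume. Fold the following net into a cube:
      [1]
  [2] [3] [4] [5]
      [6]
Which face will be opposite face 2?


Net: cross layout. Take square 3 as the base (bottom).
Fold the four squares in the horizontal row up around 3: 2 -> left, 4 -> right, 5 wraps to the top.
Fold 1 and 6 up from 3: 1 -> back, 6 -> front.
Opposite pairs are therefore: (1, 6), (2, 4), (3, 5).
Face 2 is opposite face 4.
face 4


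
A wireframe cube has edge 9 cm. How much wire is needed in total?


Shape: cube
Side s = 9 cm
A cube has 12 edges, all equal.
Formula: total edge length = 12 * s
Total = 12 * 9
Total = 108
108 cm


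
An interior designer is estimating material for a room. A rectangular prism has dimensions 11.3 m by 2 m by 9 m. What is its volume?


Shape: rectangular prism
l = 11.3 m, w = 2 m, h = 9 m
Formula: V = l * w * h
V = 11.3 * 2 * 9
V = 22.6 * 9
V = 203.4
203.4 m^3


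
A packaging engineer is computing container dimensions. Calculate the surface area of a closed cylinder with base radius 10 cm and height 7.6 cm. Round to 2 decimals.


Shape: closed cylinder
Radius r = 10 cm, Height h = 7.6 cm
Formula: SA = 2*pi*r^2 + 2*pi*r*h = 2*pi*r*(r + h)
r + h = 17.6
2 * r * (r + h) = 2 * 10 * 17.6 = 352
SA = 352 * pi
SA = 1105.84
1105.84 cm^2


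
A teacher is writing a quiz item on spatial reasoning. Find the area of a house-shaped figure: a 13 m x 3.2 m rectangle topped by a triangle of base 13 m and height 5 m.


Composite shape: rectangle + triangle
Rectangle area = 13 * 3.2 = 41.6
Triangle area = 0.5 * 13 * 5 = 32.5
Total = 41.6 + 32.5
Total = 74.1
74.1 m^2


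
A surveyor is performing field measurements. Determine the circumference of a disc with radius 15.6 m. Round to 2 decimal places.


Shape: circle
Radius r = 15.6 m
Formula: C = 2 * pi * r
C = 2 * pi * 15.6
C = 31.2 * pi
C = 98.02
98.02 m


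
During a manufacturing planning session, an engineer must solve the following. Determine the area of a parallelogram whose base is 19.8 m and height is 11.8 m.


Shape: parallelogram
Base b = 19.8 m, Height h = 11.8 m
Formula: A = b * h
A = 19.8 * 11.8
A = 233.64
233.64 m^2


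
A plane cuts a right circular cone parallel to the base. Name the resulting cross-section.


Solid: right circular cone
Cutting plane: parallel to the base
Visualize the intersection of the plane with the solid's surface.
The boundary of the cut region is a circle.
circle


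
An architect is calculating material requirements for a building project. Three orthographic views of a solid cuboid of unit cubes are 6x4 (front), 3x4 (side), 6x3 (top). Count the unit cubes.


Orthographic views of a solid rectangular block:
Front view 6 x 4 -> length = 6, height = 4
Side view 3 x 4 -> width = 3, height = 4 (consistent)
Top view 6 x 3 -> confirms length = 6, width = 3
The block is 6 x 3 x 4.
Total unit cubes = 6 * 3 * 4 = 72
72 unit cubes


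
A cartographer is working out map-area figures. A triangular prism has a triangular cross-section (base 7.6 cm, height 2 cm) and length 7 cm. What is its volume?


Shape: triangular prism
Triangle base = 7.6 cm, triangle height = 2 cm, prism length L = 7 cm
Formula: V = (1/2 * b * h_tri) * L
Cross-section area = 0.5 * 7.6 * 2 = 7.6
V = 7.6 * 7
V = 53.2
53.2 cm^3


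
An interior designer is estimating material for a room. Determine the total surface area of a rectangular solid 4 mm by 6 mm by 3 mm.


Shape: rectangular prism
l = 4 mm, w = 6 mm, h = 3 mm
Formula: SA = 2(lw + lh + wh)
lw = 24, lh = 12, wh = 18
lw + lh + wh = 54
SA = 2 * 54
SA = 108
108 mm^2


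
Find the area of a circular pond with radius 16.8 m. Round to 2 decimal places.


Shape: circle
Radius r = 16.8 m
Formula: A = pi * r^2
r^2 = 16.8^2 = 282.24
A = pi * 282.24
A = 886.68
886.68 m^2


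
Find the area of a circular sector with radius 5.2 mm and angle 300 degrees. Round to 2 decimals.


Shape: circular sector
Radius r = 5.2 mm, Angle = 300 degrees
Formula: A = (angle/360) * pi * r^2
r^2 = 27.04
Fraction of circle = 300/360
A = (300/360) * pi * 27.04
A = 22.533333 * pi
A = 70.79
70.79 mm^2


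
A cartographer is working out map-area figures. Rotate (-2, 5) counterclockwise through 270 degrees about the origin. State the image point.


Transformation: rotation about the origin
Original point: (-2, 5)
Rule for 270 deg counterclockwise: (x, y) -> (y, -x)
Apply: (-2, 5) -> (5, 2)
(5, 2)


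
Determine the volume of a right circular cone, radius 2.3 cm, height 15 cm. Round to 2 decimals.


Shape: cone
Radius r = 2.3 cm, Height h = 15 cm
Formula: V = (1/3) * pi * r^2 * h
r^2 = 5.29
pi * r^2 * h = pi * 5.29 * 15 = 79.35 * pi
V = 79.35 * pi / 3
V = 83.1
83.1 cm^3


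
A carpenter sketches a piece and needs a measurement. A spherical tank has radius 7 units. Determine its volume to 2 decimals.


Shape: sphere
Radius r = 7 units
Formula: V = (4/3) * pi * r^3
r^3 = 343
(4/3) * 343 = 457.333333
V = 457.333333 * pi
V = 1436.76
1436.76 units^3


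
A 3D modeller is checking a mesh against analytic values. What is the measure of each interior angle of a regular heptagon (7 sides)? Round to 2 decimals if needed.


Shape: regular heptagon (7 sides)
Formula: interior angle = (n - 2) * 180 / n
(n - 2) = 5
(n - 2) * 180 = 900
angle = 900 / 7
angle = 128.57
128.57 degrees


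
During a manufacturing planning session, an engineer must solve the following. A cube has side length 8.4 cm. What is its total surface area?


Shape: cube
Side s = 8.4 cm
A cube has 6 square faces.
Formula: SA = 6 * s^2
s^2 = 70.56
SA = 6 * 70.56
SA = 423.36
423.36 cm^2


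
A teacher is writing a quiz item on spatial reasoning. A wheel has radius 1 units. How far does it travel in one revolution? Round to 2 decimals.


Shape: circle
Radius r = 1 units
Formula: C = 2 * pi * r
C = 2 * pi * 1
C = 2 * pi
C = 6.28
6.28 units


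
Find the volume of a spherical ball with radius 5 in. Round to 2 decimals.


Shape: sphere
Radius r = 5 in
Formula: V = (4/3) * pi * r^3
r^3 = 125
(4/3) * 125 = 166.666667
V = 166.666667 * pi
V = 523.6
523.6 in^3


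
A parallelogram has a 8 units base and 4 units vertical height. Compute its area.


Shape: parallelogram
Base b = 8 units, Height h = 4 units
Formula: A = b * h
A = 8 * 4
A = 32
32 units^2


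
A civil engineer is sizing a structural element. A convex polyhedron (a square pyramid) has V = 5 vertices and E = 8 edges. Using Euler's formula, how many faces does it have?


Polyhedron: square pyramid
Euler's formula for convex polyhedra: V - E + F = 2
Given: V = 5 vertices and E = 8 edges
Solve for F:
F = 2 + E - V = 2 + 8 - 5 = 5
5 faces


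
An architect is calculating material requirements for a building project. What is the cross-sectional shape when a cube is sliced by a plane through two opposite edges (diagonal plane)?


Solid: cube
Cutting plane: through two opposite edges (diagonal plane)
Visualize the intersection of the plane with the solid's surface.
The boundary of the cut region is a rectangle.
rectangle


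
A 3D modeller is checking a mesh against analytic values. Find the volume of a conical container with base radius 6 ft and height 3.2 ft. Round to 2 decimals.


Shape: cone
Radius r = 6 ft, Height h = 3.2 ft
Formula: V = (1/3) * pi * r^2 * h
r^2 = 36
pi * r^2 * h = pi * 36 * 3.2 = 115.2 * pi
V = 115.2 * pi / 3
V = 120.64
120.64 ft^3


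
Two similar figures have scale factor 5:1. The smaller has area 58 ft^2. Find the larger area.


Linear scale factor k = 5
Original area = 58 ft^2
Rule: under a linear scaling by k, areas scale by k^2.
k^2 = 5^2 = 25
New area = 58 * 25
New area = 1450
1450 ft^2


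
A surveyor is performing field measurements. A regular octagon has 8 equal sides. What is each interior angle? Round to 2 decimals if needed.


Shape: regular octagon (8 sides)
Formula: interior angle = (n - 2) * 180 / n
(n - 2) = 6
(n - 2) * 180 = 1080
angle = 1080 / 8
angle = 135
135 degrees


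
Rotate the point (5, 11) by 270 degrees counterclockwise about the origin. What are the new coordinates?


Transformation: rotation about the origin
Original point: (5, 11)
Rule for 270 deg counterclockwise: (x, y) -> (y, -x)
Apply: (5, 11) -> (11, -5)
(11, -5)


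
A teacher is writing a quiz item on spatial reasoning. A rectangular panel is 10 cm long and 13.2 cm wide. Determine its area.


Shape: rectangle
Length l = 10 cm, Width w = 13.2 cm
Formula: A = l * w
A = 10 * 13.2
A = 132
132 cm^2


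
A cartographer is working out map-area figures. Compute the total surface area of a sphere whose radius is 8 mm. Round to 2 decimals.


Shape: sphere
Radius r = 8 mm
Formula: SA = 4 * pi * r^2
r^2 = 64
SA = 4 * pi * 64
SA = 256 * pi
SA = 804.25
804.25 mm^2


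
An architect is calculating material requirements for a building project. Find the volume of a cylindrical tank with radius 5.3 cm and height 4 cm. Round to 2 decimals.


Shape: cylinder
Radius r = 5.3 cm, Height h = 4 cm
Formula: V = pi * r^2 * h
r^2 = 28.09
V = pi * 28.09 * 4
V = 112.36 * pi
V = 352.99
352.99 cm^3


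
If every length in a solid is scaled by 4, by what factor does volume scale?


Linear scale factor k = 4
Rule: under a linear scaling by k, volumes scale by k^3.
k^3 = 4 * 4 * 4
k^3 = 16 * 4
k^3 = 64
Volume scales by a factor of 64.
64 (dimensionless)


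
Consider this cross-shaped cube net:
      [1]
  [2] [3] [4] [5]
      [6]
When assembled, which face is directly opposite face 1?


Net: cross layout. Take square 3 as the base (bottom).
Fold the four squares in the horizontal row up around 3: 2 -> left, 4 -> right, 5 wraps to the top.
Fold 1 and 6 up from 3: 1 -> back, 6 -> front.
Opposite pairs are therefore: (1, 6), (2, 4), (3, 5).
Face 1 is opposite face 6.
face 6


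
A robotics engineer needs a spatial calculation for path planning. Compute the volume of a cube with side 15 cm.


Shape: cube
Side s = 15 cm
Formula: V = s^3
V = 15 * 15 * 15
V = 225 * 15
V = 3375
3375 cm^3


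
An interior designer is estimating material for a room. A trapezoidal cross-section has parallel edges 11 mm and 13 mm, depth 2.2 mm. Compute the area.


Shape: trapezoid
Parallel sides a = 11 mm, b = 13 mm; Height h = 2.2 mm
Formula: A = (a + b) * h / 2
a + b = 11 + 13 = 24
A = 24 * 2.2 / 2
A = 52.8 / 2
A = 26.4
26.4 mm^2


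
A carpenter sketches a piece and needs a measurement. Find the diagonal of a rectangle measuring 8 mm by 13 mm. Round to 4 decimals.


Shape: rectangle (diagonal via Pythagoras)
Sides: 8 mm and 13 mm
Formula: d = sqrt(l^2 + w^2)
l^2 = 64, w^2 = 169
l^2 + w^2 = 233
d = sqrt(233)
d = 15.2643
15.2643 mm


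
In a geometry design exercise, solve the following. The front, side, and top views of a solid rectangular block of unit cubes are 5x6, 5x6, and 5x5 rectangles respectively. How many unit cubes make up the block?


Orthographic views of a solid rectangular block:
Front view 5 x 6 -> length = 5, height = 6
Side view 5 x 6 -> width = 5, height = 6 (consistent)
Top view 5 x 5 -> confirms length = 5, width = 5
The block is 5 x 5 x 6.
Total unit cubes = 5 * 5 * 6 = 150
150 unit cubes


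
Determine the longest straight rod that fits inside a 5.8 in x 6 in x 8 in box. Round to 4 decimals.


Shape: rectangular box (space diagonal)
l = 5.8 in, w = 6 in, h = 8 in
Visualize: the diagonal of the base, then a right triangle with that diagonal and the height.
Formula: d = sqrt(l^2 + w^2 + h^2)
l^2 + w^2 + h^2 = 33.64 + 36 + 64 = 133.64
d = sqrt(133.64)
d = 11.5603
11.5603 in


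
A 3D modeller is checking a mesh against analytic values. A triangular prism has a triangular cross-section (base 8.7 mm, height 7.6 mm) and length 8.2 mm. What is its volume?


Shape: triangular prism
Triangle base = 8.7 mm, triangle height = 7.6 mm, prism length L = 8.2 mm
Formula: V = (1/2 * b * h_tri) * L
Cross-section area = 0.5 * 8.7 * 7.6 = 33.06
V = 33.06 * 8.2
V = 271.092
271.092 mm^3


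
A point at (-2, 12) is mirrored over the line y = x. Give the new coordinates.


Transformation: reflection
Original point: (-2, 12)
Rule for reflection over y = x: (x, y) -> (y, x)
Apply: (-2, 12) -> (12, -2)
(12, -2)


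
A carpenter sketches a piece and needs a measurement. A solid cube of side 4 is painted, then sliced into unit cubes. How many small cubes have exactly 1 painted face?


Large cube: 4 x 4 x 4, cut into unit cubes.
n = 4, so n - 2 = 2
Cubes with 1 painted face lie in the interior of each face.
A cube has 6 faces; each contributes (n - 2)^2 = 4 such cubes.
Count = 6 * 4 = 24
24 unit cubes


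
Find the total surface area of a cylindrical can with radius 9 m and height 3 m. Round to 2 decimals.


Shape: closed cylinder
Radius r = 9 m, Height h = 3 m
Formula: SA = 2*pi*r^2 + 2*pi*r*h = 2*pi*r*(r + h)
r + h = 12
2 * r * (r + h) = 2 * 9 * 12 = 216
SA = 216 * pi
SA = 678.58
678.58 m^2


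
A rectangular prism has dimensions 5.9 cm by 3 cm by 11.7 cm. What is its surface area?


Shape: rectangular prism
l = 5.9 cm, w = 3 cm, h = 11.7 cm
Formula: SA = 2(lw + lh + wh)
lw = 17.7, lh = 69.03, wh = 35.1
lw + lh + wh = 121.83
SA = 2 * 121.83
SA = 243.66
243.66 cm^2


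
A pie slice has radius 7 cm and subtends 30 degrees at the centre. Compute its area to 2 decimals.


Shape: circular sector
Radius r = 7 cm, Angle = 30 degrees
Formula: A = (angle/360) * pi * r^2
r^2 = 49
Fraction of circle = 30/360
A = (30/360) * pi * 49
A = 4.083333 * pi
A = 12.83
12.83 cm^2


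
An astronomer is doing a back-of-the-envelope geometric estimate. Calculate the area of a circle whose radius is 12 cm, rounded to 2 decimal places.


Shape: circle
Radius r = 12 cm
Formula: A = pi * r^2
r^2 = 12^2 = 144
A = pi * 144
A = 452.39
452.39 cm^2


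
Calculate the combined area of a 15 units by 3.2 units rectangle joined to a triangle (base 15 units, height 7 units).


Composite shape: rectangle + triangle
Rectangle area = 15 * 3.2 = 48
Triangle area = 0.5 * 15 * 7 = 52.5
Total = 48 + 52.5
Total = 100.5
100.5 units^2


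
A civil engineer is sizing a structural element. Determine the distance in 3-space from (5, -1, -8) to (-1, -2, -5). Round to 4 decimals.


3D distance between two points
P1 = (5, -1, -8), P2 = (-1, -2, -5)
Formula: d = sqrt((x2-x1)^2 + (y2-y1)^2 + (z2-z1)^2)
dx = -1 - 5 = -6
dy = -2 - -1 = -1
dz = -5 - -8 = 3
dx^2 + dy^2 + dz^2 = 36 + 1 + 9 = 46
d = sqrt(46)
d = 6.7823
6.7823 units


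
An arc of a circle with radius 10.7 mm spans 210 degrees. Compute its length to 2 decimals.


Shape: circular arc
Radius r = 10.7 mm, Angle = 210 degrees
Formula: L = (angle/360) * 2 * pi * r
2 * pi * r = 21.4 * pi
L = (210/360) * 21.4 * pi
L = 12.483333 * pi
L = 39.22
39.22 mm


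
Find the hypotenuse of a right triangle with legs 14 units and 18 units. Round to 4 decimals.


Shape: right triangle
Legs a = 14 units, b = 18 units
Formula: c = sqrt(a^2 + b^2)
a^2 = 196, b^2 = 324
a^2 + b^2 = 520
c = sqrt(520)
c = 22.8035
22.8035 units


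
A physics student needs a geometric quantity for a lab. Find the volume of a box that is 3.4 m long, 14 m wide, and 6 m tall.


Shape: rectangular prism
l = 3.4 m, w = 14 m, h = 6 m
Formula: V = l * w * h
V = 3.4 * 14 * 6
V = 47.6 * 6
V = 285.6
285.6 m^3


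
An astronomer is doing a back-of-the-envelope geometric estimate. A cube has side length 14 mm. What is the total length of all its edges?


Shape: cube
Side s = 14 mm
A cube has 12 edges, all equal.
Formula: total edge length = 12 * s
Total = 12 * 14
Total = 168
168 mm


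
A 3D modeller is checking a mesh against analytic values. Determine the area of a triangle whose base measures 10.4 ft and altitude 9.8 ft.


Shape: triangle
Base b = 10.4 ft, Height h = 9.8 ft
Formula: A = (1/2) * b * h
A = 0.5 * 10.4 * 9.8
A = 0.5 * 101.92
A = 50.96
50.96 ft^2


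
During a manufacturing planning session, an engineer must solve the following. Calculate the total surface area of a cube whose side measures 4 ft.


Shape: cube
Side s = 4 ft
A cube has 6 square faces.
Formula: SA = 6 * s^2
s^2 = 16
SA = 6 * 16
SA = 96
96 ft^2


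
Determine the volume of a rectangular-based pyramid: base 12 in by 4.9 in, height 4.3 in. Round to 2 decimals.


Shape: rectangular pyramid
Base: 12 in x 4.9 in, Height h = 4.3 in
Formula: V = (1/3) * base_area * h
base_area = 12 * 4.9 = 58.8
base_area * h = 58.8 * 4.3 = 252.84
V = 252.84 / 3
V = 84.28
84.28 in^3


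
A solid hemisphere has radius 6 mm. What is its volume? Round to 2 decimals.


Shape: hemisphere (half of a sphere)
Radius r = 6 mm
Formula: V = (1/2) * (4/3) * pi * r^3 = (2/3) * pi * r^3
r^3 = 216
(2/3) * 216 = 144
V = 144 * pi
V = 452.39
452.39 mm^3


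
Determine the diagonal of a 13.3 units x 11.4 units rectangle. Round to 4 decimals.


Shape: rectangle (diagonal via Pythagoras)
Sides: 13.3 units and 11.4 units
Formula: d = sqrt(l^2 + w^2)
l^2 = 176.89, w^2 = 129.96
l^2 + w^2 = 306.85
d = sqrt(306.85)
d = 17.5171
17.5171 units


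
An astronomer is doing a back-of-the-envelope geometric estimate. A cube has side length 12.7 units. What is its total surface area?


Shape: cube
Side s = 12.7 units
A cube has 6 square faces.
Formula: SA = 6 * s^2
s^2 = 161.29
SA = 6 * 161.29
SA = 967.74
967.74 units^2


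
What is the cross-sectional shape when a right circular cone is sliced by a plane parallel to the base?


Solid: right circular cone
Cutting plane: parallel to the base
Visualize the intersection of the plane with the solid's surface.
The boundary of the cut region is a circle.
circle


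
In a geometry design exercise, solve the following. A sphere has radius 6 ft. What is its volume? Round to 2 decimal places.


Shape: sphere
Radius r = 6 ft
Formula: V = (4/3) * pi * r^3
r^3 = 216
(4/3) * 216 = 288
V = 288 * pi
V = 904.78
904.78 ft^3


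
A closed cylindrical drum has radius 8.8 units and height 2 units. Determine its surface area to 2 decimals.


Shape: closed cylinder
Radius r = 8.8 units, Height h = 2 units
Formula: SA = 2*pi*r^2 + 2*pi*r*h = 2*pi*r*(r + h)
r + h = 10.8
2 * r * (r + h) = 2 * 8.8 * 10.8 = 190.08
SA = 190.08 * pi
SA = 597.15
597.15 units^2


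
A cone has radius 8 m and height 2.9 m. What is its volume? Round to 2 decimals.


Shape: cone
Radius r = 8 m, Height h = 2.9 m
Formula: V = (1/3) * pi * r^2 * h
r^2 = 64
pi * r^2 * h = pi * 64 * 2.9 = 185.6 * pi
V = 185.6 * pi / 3
V = 194.36
194.36 m^3


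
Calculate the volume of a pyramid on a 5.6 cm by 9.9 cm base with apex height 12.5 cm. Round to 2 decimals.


Shape: rectangular pyramid
Base: 5.6 cm x 9.9 cm, Height h = 12.5 cm
Formula: V = (1/3) * base_area * h
base_area = 5.6 * 9.9 = 55.44
base_area * h = 55.44 * 12.5 = 693
V = 693 / 3
V = 231
231 cm^3


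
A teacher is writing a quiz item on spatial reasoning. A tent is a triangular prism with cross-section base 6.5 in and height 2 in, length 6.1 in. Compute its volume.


Shape: triangular prism
Triangle base = 6.5 in, triangle height = 2 in, prism length L = 6.1 in
Formula: V = (1/2 * b * h_tri) * L
Cross-section area = 0.5 * 6.5 * 2 = 6.5
V = 6.5 * 6.1
V = 39.65
39.65 in^3


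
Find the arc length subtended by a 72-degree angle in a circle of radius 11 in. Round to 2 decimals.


Shape: circular arc
Radius r = 11 in, Angle = 72 degrees
Formula: L = (angle/360) * 2 * pi * r
2 * pi * r = 22 * pi
L = (72/360) * 22 * pi
L = 4.4 * pi
L = 13.82
13.82 in


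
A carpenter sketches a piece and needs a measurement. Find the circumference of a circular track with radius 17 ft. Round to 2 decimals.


Shape: circle
Radius r = 17 ft
Formula: C = 2 * pi * r
C = 2 * pi * 17
C = 34 * pi
C = 106.81
106.81 ft


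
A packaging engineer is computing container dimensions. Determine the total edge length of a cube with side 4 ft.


Shape: cube
Side s = 4 ft
A cube has 12 edges, all equal.
Formula: total edge length = 12 * s
Total = 12 * 4
Total = 48
48 ft


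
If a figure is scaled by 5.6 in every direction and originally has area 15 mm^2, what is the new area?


Linear scale factor k = 5.6
Original area = 15 mm^2
Rule: under a linear scaling by k, areas scale by k^2.
k^2 = 5.6^2 = 31.36
New area = 15 * 31.36
New area = 470.4
470.4 mm^2


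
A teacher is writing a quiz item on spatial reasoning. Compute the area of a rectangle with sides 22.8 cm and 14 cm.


Shape: rectangle
Length l = 22.8 cm, Width w = 14 cm
Formula: A = l * w
A = 22.8 * 14
A = 319.2
319.2 cm^2


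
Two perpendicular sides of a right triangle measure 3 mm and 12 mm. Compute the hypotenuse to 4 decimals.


Shape: right triangle
Legs a = 3 mm, b = 12 mm
Formula: c = sqrt(a^2 + b^2)
a^2 = 9, b^2 = 144
a^2 + b^2 = 153
c = sqrt(153)
c = 12.3693
12.3693 mm


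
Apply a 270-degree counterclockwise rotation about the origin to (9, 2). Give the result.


Transformation: rotation about the origin
Original point: (9, 2)
Rule for 270 deg counterclockwise: (x, y) -> (y, -x)
Apply: (9, 2) -> (2, -9)
(2, -9)


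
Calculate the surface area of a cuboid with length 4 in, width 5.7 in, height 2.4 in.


Shape: rectangular prism
l = 4 in, w = 5.7 in, h = 2.4 in
Formula: SA = 2(lw + lh + wh)
lw = 22.8, lh = 9.6, wh = 13.68
lw + lh + wh = 46.08
SA = 2 * 46.08
SA = 92.16
92.16 in^2


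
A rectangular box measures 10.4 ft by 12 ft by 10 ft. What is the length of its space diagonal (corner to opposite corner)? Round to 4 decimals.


Shape: rectangular box (space diagonal)
l = 10.4 ft, w = 12 ft, h = 10 ft
Visualize: the diagonal of the base, then a right triangle with that diagonal and the height.
Formula: d = sqrt(l^2 + w^2 + h^2)
l^2 + w^2 + h^2 = 108.16 + 144 + 100 = 352.16
d = sqrt(352.16)
d = 18.7659
18.7659 ft


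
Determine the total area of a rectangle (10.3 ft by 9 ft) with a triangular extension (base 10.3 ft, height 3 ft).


Composite shape: rectangle + triangle
Rectangle area = 10.3 * 9 = 92.7
Triangle area = 0.5 * 10.3 * 3 = 15.45
Total = 92.7 + 15.45
Total = 108.15
108.15 ft^2


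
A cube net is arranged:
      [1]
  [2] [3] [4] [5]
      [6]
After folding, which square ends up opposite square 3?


Net: cross layout. Take square 3 as the base (bottom).
Fold the four squares in the horizontal row up around 3: 2 -> left, 4 -> right, 5 wraps to the top.
Fold 1 and 6 up from 3: 1 -> back, 6 -> front.
Opposite pairs are therefore: (1, 6), (2, 4), (3, 5).
Face 3 is opposite face 5.
face 5


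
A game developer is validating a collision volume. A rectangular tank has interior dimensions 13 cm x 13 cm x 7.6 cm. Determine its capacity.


Shape: rectangular prism
l = 13 cm, w = 13 cm, h = 7.6 cm
Formula: V = l * w * h
V = 13 * 13 * 7.6
V = 169 * 7.6
V = 1284.4
1284.4 cm^3


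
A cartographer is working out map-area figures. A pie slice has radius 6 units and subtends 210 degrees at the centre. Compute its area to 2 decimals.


Shape: circular sector
Radius r = 6 units, Angle = 210 degrees
Formula: A = (angle/360) * pi * r^2
r^2 = 36
Fraction of circle = 210/360
A = (210/360) * pi * 36
A = 21 * pi
A = 65.97
65.97 units^2


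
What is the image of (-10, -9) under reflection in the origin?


Transformation: reflection
Original point: (-10, -9)
Rule for reflection through the origin: (x, y) -> (-x, -y)
Apply: (-10, -9) -> (10, 9)
(10, 9)


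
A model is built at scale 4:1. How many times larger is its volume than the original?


Linear scale factor k = 4
Rule: under a linear scaling by k, volumes scale by k^3.
k^3 = 4 * 4 * 4
k^3 = 16 * 4
k^3 = 64
Volume scales by a factor of 64.
64 (dimensionless)


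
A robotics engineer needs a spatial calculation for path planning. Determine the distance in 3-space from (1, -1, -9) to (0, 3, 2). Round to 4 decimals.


3D distance between two points
P1 = (1, -1, -9), P2 = (0, 3, 2)
Formula: d = sqrt((x2-x1)^2 + (y2-y1)^2 + (z2-z1)^2)
dx = 0 - 1 = -1
dy = 3 - -1 = 4
dz = 2 - -9 = 11
dx^2 + dy^2 + dz^2 = 1 + 16 + 121 = 138
d = sqrt(138)
d = 11.7473
11.7473 units
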